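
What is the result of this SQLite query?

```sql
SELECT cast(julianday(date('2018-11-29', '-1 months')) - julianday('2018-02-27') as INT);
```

244

Adding -1 month to 2018-11-29 gives 2018-10-29.
1 day remains in February 2018 after the 27th (28 − 27).
Full months from March 2018 through September 2018 contribute their day counts.
Then 29 days into October 2018.
Total: 1 + 31 + 30 + 31 + 30 + 31 + 31 + 30 + 29 = 244.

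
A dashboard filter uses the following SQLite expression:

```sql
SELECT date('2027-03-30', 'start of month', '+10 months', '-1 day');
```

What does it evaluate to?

2027-12-31

`start of month` rewinds 2027-03-30 to 2027-03-01.
Adding +10 months to 2027-03-01 gives 2028-01-01.
Going back 1 day from 2028-01-01 reaches 2027-12-31 (last day of December, 31 days).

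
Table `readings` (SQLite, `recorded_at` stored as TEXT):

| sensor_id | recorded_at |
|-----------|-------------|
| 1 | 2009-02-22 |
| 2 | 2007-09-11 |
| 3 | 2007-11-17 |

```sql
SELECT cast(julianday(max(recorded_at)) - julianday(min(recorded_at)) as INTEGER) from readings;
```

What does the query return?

MIN = 2007-09-11, MAX = 2009-02-22.
19 days remain in September 2007 after the 11th (30 − 11).
Full months from October 2007 through January 2009 contribute their day counts.
Then 22 days into February 2009.
Total: 19 + 31 + 30 + 31 + 31 + 29 + 31 + 30 + 31 + 30 + 31 + 31 + 30 + 31 + 30 + 31 + 31 + 22 = 530.

530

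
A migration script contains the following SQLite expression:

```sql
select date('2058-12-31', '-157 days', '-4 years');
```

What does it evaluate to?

Applying '-157 days' to 2058-12-31: counting 157 days back gives 2058-07-27.
Adding -4 years to 2058-07-27 gives 2054-07-27.

2054-07-27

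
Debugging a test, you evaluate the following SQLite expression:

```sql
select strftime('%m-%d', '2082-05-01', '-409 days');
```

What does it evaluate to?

03-18

First apply '-409 days': 2082-05-01 → 2081-03-18.
`%m-%d` extracts the month-day: 03-18.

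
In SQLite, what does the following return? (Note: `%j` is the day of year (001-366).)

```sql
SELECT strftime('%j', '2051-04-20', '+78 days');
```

First apply '+78 days': 2051-04-20 → 2051-07-07.
Day-of-year for 2051-07-07: days since 2051-01-01 inclusive = 188, zero-padded to 188.

188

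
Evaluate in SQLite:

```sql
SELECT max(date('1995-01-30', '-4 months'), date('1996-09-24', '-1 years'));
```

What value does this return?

1995-09-24

date('1995-01-30', '-4 months') → 1994-09-30.
date('1996-09-24', '-1 years') → 1995-09-24.
Later of the two is 1995-09-24.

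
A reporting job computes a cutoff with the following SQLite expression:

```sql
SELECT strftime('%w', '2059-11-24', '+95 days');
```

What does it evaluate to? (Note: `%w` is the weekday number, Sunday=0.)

5

First apply '+95 days': 2059-11-24 → 2060-02-27.
2060-02-27 is a Friday; with Sunday=0 that is 5.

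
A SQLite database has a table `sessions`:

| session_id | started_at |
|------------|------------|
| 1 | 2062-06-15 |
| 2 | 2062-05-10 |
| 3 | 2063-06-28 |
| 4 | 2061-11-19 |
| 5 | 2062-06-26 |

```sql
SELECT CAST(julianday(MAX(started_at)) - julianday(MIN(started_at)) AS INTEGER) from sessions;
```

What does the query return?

586

MIN = 2061-11-19, MAX = 2063-06-28.
11 days remain in November 2061 after the 19th (30 − 19).
Full months from December 2061 through May 2063 contribute their day counts.
Then 28 days into June 2063.
Total: 11 + 31 + 31 + 28 + 31 + 30 + 31 + 30 + 31 + 31 + 30 + 31 + 30 + 31 + 31 + 28 + 31 + 30 + 31 + 28 = 586.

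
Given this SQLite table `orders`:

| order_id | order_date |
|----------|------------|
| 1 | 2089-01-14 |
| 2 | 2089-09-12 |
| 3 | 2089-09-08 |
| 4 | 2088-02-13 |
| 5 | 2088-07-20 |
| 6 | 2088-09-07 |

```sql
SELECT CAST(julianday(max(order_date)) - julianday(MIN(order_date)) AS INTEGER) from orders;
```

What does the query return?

577

MIN = 2088-02-13, MAX = 2089-09-12.
16 days remain in February 2088 after the 13th (29 − 13).
Full months from March 2088 through August 2089 contribute their day counts.
Then 12 days into September 2089.
Total: 16 + 31 + 30 + 31 + 30 + 31 + 31 + 30 + 31 + 30 + 31 + 31 + 28 + 31 + 30 + 31 + 30 + 31 + 31 + 12 = 577.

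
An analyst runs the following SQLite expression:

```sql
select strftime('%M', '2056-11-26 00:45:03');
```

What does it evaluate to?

`%M` extracts the 2-digit minute: 45.

45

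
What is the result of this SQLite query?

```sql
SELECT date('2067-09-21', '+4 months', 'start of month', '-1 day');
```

Adding +4 months to 2067-09-21 gives 2068-01-21.
`start of month` rewinds 2068-01-21 to 2068-01-01.
Going back 1 day from 2068-01-01 reaches 2067-12-31 (last day of December, 31 days).

2067-12-31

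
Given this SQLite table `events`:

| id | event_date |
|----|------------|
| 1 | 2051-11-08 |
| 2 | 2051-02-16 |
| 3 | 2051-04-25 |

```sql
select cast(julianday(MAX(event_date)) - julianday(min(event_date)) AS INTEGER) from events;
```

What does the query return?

265

MIN = 2051-02-16, MAX = 2051-11-08.
12 days remain in February 2051 after the 16th (28 − 16).
Full months from March 2051 through October 2051 contribute their day counts.
Then 8 days into November 2051.
Total: 12 + 31 + 30 + 31 + 30 + 31 + 31 + 30 + 31 + 8 = 265.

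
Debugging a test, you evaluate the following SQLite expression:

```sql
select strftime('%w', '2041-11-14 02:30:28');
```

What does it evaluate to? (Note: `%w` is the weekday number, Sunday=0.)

2041-11-14 is a Thursday; with Sunday=0 that is 4.

4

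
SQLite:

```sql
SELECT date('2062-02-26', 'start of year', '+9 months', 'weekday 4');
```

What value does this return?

`start of year` rewinds 2062-02-26 to 2062-01-01.
Adding +9 months to 2062-01-01 gives 2062-10-01.
`weekday 4` advances to the next Thursday; 2062-10-01 is a Sunday, so it moves forward to 2062-10-05.

2062-10-05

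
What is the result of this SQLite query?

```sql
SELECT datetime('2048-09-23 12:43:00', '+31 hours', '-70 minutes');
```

2048-09-24 18:33:00

+31 hours from 2048-09-23 12:43:00 is 2048-09-24 19:43:00 (crosses midnight).
70 minutes = 1h 10m; -70 minutes from 2048-09-24 19:43:00 is 2048-09-24 18:33:00.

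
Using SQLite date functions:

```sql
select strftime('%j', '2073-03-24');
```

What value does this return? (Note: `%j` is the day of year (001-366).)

083

Day-of-year for 2073-03-24: days since 2073-01-01 inclusive = 83, zero-padded to 083.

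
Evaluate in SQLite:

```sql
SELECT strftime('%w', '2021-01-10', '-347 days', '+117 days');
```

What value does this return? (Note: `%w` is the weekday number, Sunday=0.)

1

First apply '-347 days', '+117 days': 2021-01-10 → 2020-05-25.
2020-05-25 is a Monday; with Sunday=0 that is 1.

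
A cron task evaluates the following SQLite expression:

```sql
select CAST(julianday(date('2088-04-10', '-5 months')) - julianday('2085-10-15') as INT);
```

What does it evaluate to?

Adding -5 months to 2088-04-10 gives 2087-11-10.
16 days remain in October 2085 after the 15th (31 − 15).
Full months from November 2085 through October 2087 contribute their day counts.
Then 10 days into November 2087.
Total: 16 + 30 + 31 + 31 + 28 + 31 + 30 + 31 + 30 + 31 + 31 + 30 + 31 + 30 + 31 + 31 + 28 + 31 + 30 + 31 + 30 + 31 + 31 + 30 + 31 + 10 = 756.

756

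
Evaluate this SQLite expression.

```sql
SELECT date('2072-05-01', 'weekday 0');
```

2072-05-01

`weekday 0` advances to the next Sunday; 2072-05-01 is already a Sunday, so it stays at 2072-05-01.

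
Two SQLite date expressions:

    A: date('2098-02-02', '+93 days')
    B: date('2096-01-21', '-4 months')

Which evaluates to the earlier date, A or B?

A = 2098-05-06.
B = 2095-09-21.
B is earlier.

B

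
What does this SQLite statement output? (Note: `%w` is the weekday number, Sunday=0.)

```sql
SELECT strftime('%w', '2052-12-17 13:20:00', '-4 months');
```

6

First apply '-4 months': 2052-12-17 13:20:00 → 2052-08-17 13:20:00.
2052-08-17 is a Saturday; with Sunday=0 that is 6.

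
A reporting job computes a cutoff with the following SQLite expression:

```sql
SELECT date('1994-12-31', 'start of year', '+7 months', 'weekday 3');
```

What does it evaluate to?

1994-08-03

`start of year` rewinds 1994-12-31 to 1994-01-01.
Adding +7 months to 1994-01-01 gives 1994-08-01.
`weekday 3` advances to the next Wednesday; 1994-08-01 is a Monday, so it moves forward to 1994-08-03.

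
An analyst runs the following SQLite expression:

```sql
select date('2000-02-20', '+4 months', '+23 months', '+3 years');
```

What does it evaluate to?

2005-05-20

Adding +4 months to 2000-02-20 gives 2000-06-20.
Adding +23 months to 2000-06-20 gives 2002-05-20.
Adding +3 years to 2002-05-20 gives 2005-05-20.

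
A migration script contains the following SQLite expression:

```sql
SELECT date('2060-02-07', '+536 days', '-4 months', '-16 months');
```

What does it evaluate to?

2059-11-27

Applying '+536 days' to 2060-02-07: counting 536 days forward gives 2061-07-27.
Adding -4 months to 2061-07-27 gives 2061-03-27.
Adding -16 months to 2061-03-27 gives 2059-11-27.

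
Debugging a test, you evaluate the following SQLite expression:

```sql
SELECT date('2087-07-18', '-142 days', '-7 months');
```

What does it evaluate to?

2086-07-26

Applying '-142 days' to 2087-07-18: counting 142 days back gives 2087-02-26.
Adding -7 months to 2087-02-26 gives 2086-07-26.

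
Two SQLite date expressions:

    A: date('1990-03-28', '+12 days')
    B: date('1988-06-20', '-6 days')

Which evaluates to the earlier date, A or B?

A = 1990-04-09.
B = 1988-06-14.
B is earlier.

B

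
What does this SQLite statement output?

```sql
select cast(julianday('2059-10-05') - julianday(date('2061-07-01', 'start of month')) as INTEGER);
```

`start of month` rewinds 2061-07-01 to 2061-07-01.
26 days remain in October 2059 after the 5th (31 − 5).
Full months from November 2059 through June 2061 contribute their day counts.
Then 1 day into July 2061.
Total: 26 + 30 + 31 + 31 + 29 + 31 + 30 + 31 + 30 + 31 + 31 + 30 + 31 + 30 + 31 + 31 + 28 + 31 + 30 + 31 + 30 + 1 = 635.
The subtraction is earlier − later, so the result is −635 → -635.

-635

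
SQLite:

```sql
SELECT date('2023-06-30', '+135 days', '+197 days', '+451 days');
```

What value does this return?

2025-08-21

Applying '+135 days' to 2023-06-30: counting 135 days forward gives 2023-11-12.
Applying '+197 days' to 2023-11-12: counting 197 days forward gives 2024-05-27.
Applying '+451 days' to 2024-05-27: counting 451 days forward gives 2025-08-21.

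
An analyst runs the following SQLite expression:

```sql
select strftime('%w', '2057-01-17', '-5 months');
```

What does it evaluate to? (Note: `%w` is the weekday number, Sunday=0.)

4

First apply '-5 months': 2057-01-17 → 2056-08-17.
2056-08-17 is a Thursday; with Sunday=0 that is 4.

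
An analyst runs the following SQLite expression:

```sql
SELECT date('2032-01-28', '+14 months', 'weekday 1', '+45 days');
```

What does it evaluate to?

2033-05-12

Adding +14 months to 2032-01-28 gives 2033-03-28.
`weekday 1` advances to the next Monday; 2033-03-28 is already a Monday, so it stays at 2033-03-28.
Applying '+45 days' to 2033-03-28: counting 45 days forward gives 2033-05-12.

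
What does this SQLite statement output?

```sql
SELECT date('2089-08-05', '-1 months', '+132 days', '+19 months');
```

2091-06-14

Adding -1 month to 2089-08-05 gives 2089-07-05.
Applying '+132 days' to 2089-07-05: counting 132 days forward gives 2089-11-14.
Adding +19 months to 2089-11-14 gives 2091-06-14.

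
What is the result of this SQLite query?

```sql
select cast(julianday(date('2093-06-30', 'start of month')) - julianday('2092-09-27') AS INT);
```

`start of month` rewinds 2093-06-30 to 2093-06-01.
3 days remain in September 2092 after the 27th (30 − 27).
Full months from October 2092 through May 2093 contribute their day counts.
Then 1 day into June 2093.
Total: 3 + 31 + 30 + 31 + 31 + 28 + 31 + 30 + 31 + 1 = 247.

247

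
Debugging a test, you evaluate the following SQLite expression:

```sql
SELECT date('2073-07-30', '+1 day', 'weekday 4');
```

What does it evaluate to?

Advancing 1 more day within July lands on 2073-07-31.
`weekday 4` advances to the next Thursday; 2073-07-31 is a Monday, so it moves forward to 2073-08-03.

2073-08-03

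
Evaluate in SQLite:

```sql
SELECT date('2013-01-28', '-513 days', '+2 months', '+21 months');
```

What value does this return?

Applying '-513 days' to 2013-01-28: counting 513 days back gives 2011-09-03.
Adding +2 months to 2011-09-03 gives 2011-11-03.
Adding +21 months to 2011-11-03 gives 2013-08-03.

2013-08-03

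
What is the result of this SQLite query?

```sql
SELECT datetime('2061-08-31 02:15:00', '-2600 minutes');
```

2061-08-29 06:55:00

2600 minutes = 43h 20m; -2600 minutes from 2061-08-31 02:15:00 is 2061-08-29 06:55:00 (crosses midnight).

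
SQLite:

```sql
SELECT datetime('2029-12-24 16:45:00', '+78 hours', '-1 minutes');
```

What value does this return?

+78 hours from 2029-12-24 16:45:00 is 2029-12-27 22:45:00 (crosses midnight).
-1 minutes from 2029-12-27 22:45:00 is 2029-12-27 22:44:00.

2029-12-27 22:44:00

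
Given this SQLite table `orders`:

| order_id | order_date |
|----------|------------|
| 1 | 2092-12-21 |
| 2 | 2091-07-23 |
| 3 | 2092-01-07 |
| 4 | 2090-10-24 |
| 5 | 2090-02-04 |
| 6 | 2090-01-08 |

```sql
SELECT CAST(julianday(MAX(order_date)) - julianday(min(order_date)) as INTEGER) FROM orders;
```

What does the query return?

1078

MIN = 2090-01-08, MAX = 2092-12-21.
23 days remain in January 2090 after the 8th (31 − 8).
Full months from February 2090 through November 2092 contribute their day counts.
Then 21 days into December 2092.
Total: 23 + 28 + 31 + 30 + 31 + 30 + 31 + 31 + 30 + 31 + 30 + 31 + 31 + 28 + 31 + 30 + 31 + 30 + 31 + 31 + 30 + 31 + 30 + 31 + 31 + 29 + 31 + 30 + 31 + 30 + 31 + 31 + 30 + 31 + 30 + 21 = 1078.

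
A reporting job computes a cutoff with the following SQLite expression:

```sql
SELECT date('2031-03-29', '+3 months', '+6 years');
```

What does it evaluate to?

2037-06-29

Adding +3 months to 2031-03-29 gives 2031-06-29.
Adding +6 years to 2031-06-29 gives 2037-06-29.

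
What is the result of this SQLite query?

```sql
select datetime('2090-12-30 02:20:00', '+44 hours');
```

+44 hours from 2090-12-30 02:20:00 is 2090-12-31 22:20:00 (crosses midnight).

2090-12-31 22:20:00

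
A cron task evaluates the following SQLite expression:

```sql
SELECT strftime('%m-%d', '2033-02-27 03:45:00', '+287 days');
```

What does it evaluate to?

First apply '+287 days': 2033-02-27 03:45:00 → 2033-12-11 03:45:00.
`%m-%d` extracts the month-day: 12-11.

12-11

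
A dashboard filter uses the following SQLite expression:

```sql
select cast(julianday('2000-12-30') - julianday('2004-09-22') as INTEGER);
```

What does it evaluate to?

1 day remains in December 2000 after the 30th (31 − 30).
Full months from January 2001 through August 2004 contribute their day counts.
Then 22 days into September 2004.
Total: 1 + 31 + 28 + 31 + 30 + 31 + 30 + 31 + 31 + 30 + 31 + 30 + 31 + 31 + 28 + 31 + 30 + 31 + 30 + 31 + 31 + 30 + 31 + 30 + 31 + 31 + 28 + 31 + 30 + 31 + 30 + 31 + 31 + 30 + 31 + 30 + 31 + 31 + 29 + 31 + 30 + 31 + 30 + 31 + 31 + 22 = 1362.
The subtraction is earlier − later, so the result is −1362 → -1362.

-1362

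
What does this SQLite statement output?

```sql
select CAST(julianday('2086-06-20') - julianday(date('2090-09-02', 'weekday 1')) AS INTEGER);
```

-1537

`weekday 1` advances to the next Monday; 2090-09-02 is a Saturday, so it moves forward to 2090-09-04.
10 days remain in June 2086 after the 20th (30 − 20).
Full months from July 2086 through August 2090 contribute their day counts.
Then 4 days into September 2090.
Total: 10 + 31 + 31 + 30 + 31 + 30 + 31 + 31 + 28 + 31 + 30 + 31 + 30 + 31 + 31 + 30 + 31 + 30 + 31 + 31 + 29 + 31 + 30 + 31 + 30 + 31 + 31 + 30 + 31 + 30 + 31 + 31 + 28 + 31 + 30 + 31 + 30 + 31 + 31 + 30 + 31 + 30 + 31 + 31 + 28 + 31 + 30 + 31 + 30 + 31 + 31 + 4 = 1537.
The subtraction is earlier − later, so the result is −1537 → -1537.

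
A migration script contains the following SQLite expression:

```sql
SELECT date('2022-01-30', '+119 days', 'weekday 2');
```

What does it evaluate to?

Applying '+119 days' to 2022-01-30: counting 119 days forward gives 2022-05-29.
`weekday 2` advances to the next Tuesday; 2022-05-29 is a Sunday, so it moves forward to 2022-05-31.

2022-05-31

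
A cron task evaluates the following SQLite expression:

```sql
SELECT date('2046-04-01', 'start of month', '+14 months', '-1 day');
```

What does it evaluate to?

2047-05-31

`start of month` rewinds 2046-04-01 to 2046-04-01.
Adding +14 months to 2046-04-01 gives 2047-06-01.
Going back 1 day from 2047-06-01 reaches 2047-05-31 (last day of May, 31 days).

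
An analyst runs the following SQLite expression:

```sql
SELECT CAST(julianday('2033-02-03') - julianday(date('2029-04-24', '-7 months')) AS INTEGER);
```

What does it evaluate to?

Adding -7 months to 2029-04-24 gives 2028-09-24.
6 days remain in September 2028 after the 24th (30 − 24).
Full months from October 2028 through January 2033 contribute their day counts.
Then 3 days into February 2033.
Total: 6 + 31 + 30 + 31 + 31 + 28 + 31 + 30 + 31 + 30 + 31 + 31 + 30 + 31 + 30 + 31 + 31 + 28 + 31 + 30 + 31 + 30 + 31 + 31 + 30 + 31 + 30 + 31 + 31 + 28 + 31 + 30 + 31 + 30 + 31 + 31 + 30 + 31 + 30 + 31 + 31 + 29 + 31 + 30 + 31 + 30 + 31 + 31 + 30 + 31 + 30 + 31 + 31 + 3 = 1593.

1593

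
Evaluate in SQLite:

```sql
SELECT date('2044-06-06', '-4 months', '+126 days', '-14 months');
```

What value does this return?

2043-04-11

Adding -4 months to 2044-06-06 gives 2044-02-06.
Applying '+126 days' to 2044-02-06: counting 126 days forward gives 2044-06-11.
Adding -14 months to 2044-06-11 gives 2043-04-11.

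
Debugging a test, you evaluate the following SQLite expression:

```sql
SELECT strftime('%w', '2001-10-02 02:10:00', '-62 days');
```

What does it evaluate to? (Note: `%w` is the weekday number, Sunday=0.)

3

First apply '-62 days': 2001-10-02 02:10:00 → 2001-08-01 02:10:00.
2001-08-01 is a Wednesday; with Sunday=0 that is 3.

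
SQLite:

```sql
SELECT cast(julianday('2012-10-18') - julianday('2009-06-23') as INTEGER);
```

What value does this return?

1213

7 days remain in June 2009 after the 23rd (30 − 23).
Full months from July 2009 through September 2012 contribute their day counts.
Then 18 days into October 2012.
Total: 7 + 31 + 31 + 30 + 31 + 30 + 31 + 31 + 28 + 31 + 30 + 31 + 30 + 31 + 31 + 30 + 31 + 30 + 31 + 31 + 28 + 31 + 30 + 31 + 30 + 31 + 31 + 30 + 31 + 30 + 31 + 31 + 29 + 31 + 30 + 31 + 30 + 31 + 31 + 30 + 18 = 1213.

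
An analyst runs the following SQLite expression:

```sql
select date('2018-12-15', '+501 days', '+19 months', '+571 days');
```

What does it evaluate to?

Applying '+501 days' to 2018-12-15: counting 501 days forward gives 2020-04-29.
Adding +19 months to 2020-04-29 gives 2021-11-29.
Applying '+571 days' to 2021-11-29: counting 571 days forward gives 2023-06-23.

2023-06-23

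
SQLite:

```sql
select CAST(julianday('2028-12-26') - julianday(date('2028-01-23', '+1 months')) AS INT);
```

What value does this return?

Adding +1 month to 2028-01-23 gives 2028-02-23.
6 days remain in February 2028 after the 23rd (29 − 23).
Full months from March 2028 through November 2028 contribute their day counts.
Then 26 days into December 2028.
Total: 6 + 31 + 30 + 31 + 30 + 31 + 31 + 30 + 31 + 30 + 26 = 307.

307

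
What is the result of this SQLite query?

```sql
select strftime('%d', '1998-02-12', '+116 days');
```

First apply '+116 days': 1998-02-12 → 1998-06-08.
`%d` extracts the 2-digit day of month: 08.

08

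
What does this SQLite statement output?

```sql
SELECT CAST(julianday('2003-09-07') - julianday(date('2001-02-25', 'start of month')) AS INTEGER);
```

948

`start of month` rewinds 2001-02-25 to 2001-02-01.
27 days remain in February 2001 after the 1st (28 − 1).
Full months from March 2001 through August 2003 contribute their day counts.
Then 7 days into September 2003.
Total: 27 + 31 + 30 + 31 + 30 + 31 + 31 + 30 + 31 + 30 + 31 + 31 + 28 + 31 + 30 + 31 + 30 + 31 + 31 + 30 + 31 + 30 + 31 + 31 + 28 + 31 + 30 + 31 + 30 + 31 + 31 + 7 = 948.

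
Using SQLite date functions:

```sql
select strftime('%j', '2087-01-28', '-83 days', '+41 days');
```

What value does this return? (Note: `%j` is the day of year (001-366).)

First apply '-83 days', '+41 days': 2087-01-28 → 2086-12-17.
Day-of-year for 2086-12-17: days since 2086-01-01 inclusive = 351, zero-padded to 351.

351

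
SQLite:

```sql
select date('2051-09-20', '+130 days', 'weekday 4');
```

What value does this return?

Applying '+130 days' to 2051-09-20: counting 130 days forward gives 2052-01-28.
`weekday 4` advances to the next Thursday; 2052-01-28 is a Sunday, so it moves forward to 2052-02-01.

2052-02-01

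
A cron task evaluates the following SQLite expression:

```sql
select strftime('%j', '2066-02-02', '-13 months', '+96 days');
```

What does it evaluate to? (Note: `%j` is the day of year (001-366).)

First apply '-13 months', '+96 days': 2066-02-02 → 2065-04-08.
Day-of-year for 2065-04-08: days since 2065-01-01 inclusive = 98, zero-padded to 098.

098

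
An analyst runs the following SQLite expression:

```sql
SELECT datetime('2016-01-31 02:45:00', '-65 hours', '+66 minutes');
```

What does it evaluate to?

-65 hours from 2016-01-31 02:45:00 is 2016-01-28 09:45:00 (crosses midnight).
66 minutes = 1h 6m; +66 minutes from 2016-01-28 09:45:00 is 2016-01-28 10:51:00.

2016-01-28 10:51:00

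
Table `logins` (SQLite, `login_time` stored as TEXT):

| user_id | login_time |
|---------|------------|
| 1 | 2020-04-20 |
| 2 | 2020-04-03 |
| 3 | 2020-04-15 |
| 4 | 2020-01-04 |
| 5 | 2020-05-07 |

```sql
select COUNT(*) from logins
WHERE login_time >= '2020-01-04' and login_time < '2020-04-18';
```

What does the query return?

3

Rows in [2020-01-04, 2020-04-18): 2020-04-03, 2020-04-15, 2020-01-04 → 3 rows.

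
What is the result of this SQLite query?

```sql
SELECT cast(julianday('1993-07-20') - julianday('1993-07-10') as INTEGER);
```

10

Both dates are in July 1993: 20 − 10 = 10.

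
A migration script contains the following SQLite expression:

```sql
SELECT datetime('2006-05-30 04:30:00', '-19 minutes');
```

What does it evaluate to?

2006-05-30 04:11:00

-19 minutes from 2006-05-30 04:30:00 is 2006-05-30 04:11:00.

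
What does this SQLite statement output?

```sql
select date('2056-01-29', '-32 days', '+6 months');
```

2056-06-28

Going back 29 days from 2056-01-29 reaches 2055-12-31 (last day of December, 31 days).
Going back 3 days within December lands on 2055-12-28.
Adding +6 months to 2055-12-28 gives 2056-06-28.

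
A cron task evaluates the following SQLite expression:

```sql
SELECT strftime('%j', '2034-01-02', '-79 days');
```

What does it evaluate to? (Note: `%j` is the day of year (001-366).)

First apply '-79 days': 2034-01-02 → 2033-10-15.
Day-of-year for 2033-10-15: days since 2033-01-01 inclusive = 288, zero-padded to 288.

288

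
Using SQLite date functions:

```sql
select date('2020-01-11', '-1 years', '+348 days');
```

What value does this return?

2019-12-25

Adding -1 year to 2020-01-11 gives 2019-01-11.
Applying '+348 days' to 2019-01-11: counting 348 days forward gives 2019-12-25.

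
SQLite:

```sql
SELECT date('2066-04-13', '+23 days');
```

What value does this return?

2066-05-06

April 2066 has 30 days; 17 remain after the 13th, so 18 days reach 2066-05-01.
Advancing 5 more days within May lands on 2066-05-06.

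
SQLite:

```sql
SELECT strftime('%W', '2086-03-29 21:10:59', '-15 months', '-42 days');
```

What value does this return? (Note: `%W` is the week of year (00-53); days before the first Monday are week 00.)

46

First apply '-15 months', '-42 days': 2086-03-29 21:10:59 → 2084-11-17 21:10:59.
2084-11-17 is a Friday. SQLite's %W counts Mondays since the year started; the result is 46.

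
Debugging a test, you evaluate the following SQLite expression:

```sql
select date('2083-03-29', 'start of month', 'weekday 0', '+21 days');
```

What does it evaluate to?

2083-03-28

`start of month` rewinds 2083-03-29 to 2083-03-01.
`weekday 0` advances to the next Sunday; 2083-03-01 is a Monday, so it moves forward to 2083-03-07.
Advancing 21 more days within March lands on 2083-03-28.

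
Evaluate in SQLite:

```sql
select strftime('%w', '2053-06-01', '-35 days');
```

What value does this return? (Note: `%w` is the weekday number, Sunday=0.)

0

First apply '-35 days': 2053-06-01 → 2053-04-27.
2053-04-27 is a Sunday; with Sunday=0 that is 0.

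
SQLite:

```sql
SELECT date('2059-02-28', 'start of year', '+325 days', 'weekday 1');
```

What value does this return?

2059-11-24

`start of year` rewinds 2059-02-28 to 2059-01-01.
Applying '+325 days' to 2059-01-01: counting 325 days forward gives 2059-11-22.
`weekday 1` advances to the next Monday; 2059-11-22 is a Saturday, so it moves forward to 2059-11-24.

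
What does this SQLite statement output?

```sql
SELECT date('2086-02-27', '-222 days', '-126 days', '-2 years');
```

2083-03-16

Applying '-222 days' to 2086-02-27: counting 222 days back gives 2085-07-20.
Applying '-126 days' to 2085-07-20: counting 126 days back gives 2085-03-16.
Adding -2 years to 2085-03-16 gives 2083-03-16.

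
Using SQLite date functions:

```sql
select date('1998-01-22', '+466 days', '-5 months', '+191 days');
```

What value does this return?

Applying '+466 days' to 1998-01-22: counting 466 days forward gives 1999-05-03.
Adding -5 months to 1999-05-03 gives 1998-12-03.
Applying '+191 days' to 1998-12-03: counting 191 days forward gives 1999-06-12.

1999-06-12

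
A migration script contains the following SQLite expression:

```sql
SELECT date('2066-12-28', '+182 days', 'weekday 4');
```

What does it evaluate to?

2067-06-30

Applying '+182 days' to 2066-12-28: counting 182 days forward gives 2067-06-28.
`weekday 4` advances to the next Thursday; 2067-06-28 is a Tuesday, so it moves forward to 2067-06-30.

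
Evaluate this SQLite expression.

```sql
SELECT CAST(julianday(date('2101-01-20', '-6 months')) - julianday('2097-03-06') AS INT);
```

1231

Adding -6 months to 2101-01-20 gives 2100-07-20.
25 days remain in March 2097 after the 6th (31 − 6).
Full months from April 2097 through June 2100 contribute their day counts.
Then 20 days into July 2100.
Total: 25 + 30 + 31 + 30 + 31 + 31 + 30 + 31 + 30 + 31 + 31 + 28 + 31 + 30 + 31 + 30 + 31 + 31 + 30 + 31 + 30 + 31 + 31 + 28 + 31 + 30 + 31 + 30 + 31 + 31 + 30 + 31 + 30 + 31 + 31 + 28 + 31 + 30 + 31 + 30 + 20 = 1231.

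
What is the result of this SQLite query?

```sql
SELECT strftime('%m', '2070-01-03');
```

`%m` extracts the 2-digit month (01-12): 01.

01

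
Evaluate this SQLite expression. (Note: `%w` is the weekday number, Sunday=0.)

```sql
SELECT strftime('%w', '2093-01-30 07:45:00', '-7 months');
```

1

First apply '-7 months': 2093-01-30 07:45:00 → 2092-06-30 07:45:00.
2092-06-30 is a Monday; with Sunday=0 that is 1.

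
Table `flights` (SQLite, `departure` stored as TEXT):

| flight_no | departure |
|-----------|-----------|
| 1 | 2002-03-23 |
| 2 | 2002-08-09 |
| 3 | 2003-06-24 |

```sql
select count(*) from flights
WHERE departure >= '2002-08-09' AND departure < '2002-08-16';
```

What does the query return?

Rows in [2002-08-09, 2002-08-16): 2002-08-09 → 1 row.

1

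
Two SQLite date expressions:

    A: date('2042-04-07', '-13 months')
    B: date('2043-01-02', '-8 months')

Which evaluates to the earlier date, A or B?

A = 2041-03-07.
B = 2042-05-02.
A is earlier.

A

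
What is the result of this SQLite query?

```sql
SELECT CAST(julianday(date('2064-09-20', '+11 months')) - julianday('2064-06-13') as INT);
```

Adding +11 months to 2064-09-20 gives 2065-08-20.
17 days remain in June 2064 after the 13th (30 − 13).
Full months from July 2064 through July 2065 contribute their day counts.
Then 20 days into August 2065.
Total: 17 + 31 + 31 + 30 + 31 + 30 + 31 + 31 + 28 + 31 + 30 + 31 + 30 + 31 + 20 = 433.

433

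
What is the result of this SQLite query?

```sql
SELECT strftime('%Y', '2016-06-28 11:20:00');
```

`%Y` extracts the 4-digit year: 2016.

2016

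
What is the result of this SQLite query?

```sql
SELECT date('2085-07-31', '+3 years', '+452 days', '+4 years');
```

2093-10-26

Adding +3 years to 2085-07-31 gives 2088-07-31.
Applying '+452 days' to 2088-07-31: counting 452 days forward gives 2089-10-26.
Adding +4 years to 2089-10-26 gives 2093-10-26.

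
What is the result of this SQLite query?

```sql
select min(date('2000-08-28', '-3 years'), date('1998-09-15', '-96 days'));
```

1997-08-28

date('2000-08-28', '-3 years') → 1997-08-28.
date('1998-09-15', '-96 days') → 1998-06-11.
Earlier of the two is 1997-08-28.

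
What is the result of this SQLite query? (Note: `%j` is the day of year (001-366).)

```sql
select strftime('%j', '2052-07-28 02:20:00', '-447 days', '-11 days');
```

117

First apply '-447 days', '-11 days': 2052-07-28 02:20:00 → 2051-04-27 02:20:00.
Day-of-year for 2051-04-27: days since 2051-01-01 inclusive = 117, zero-padded to 117.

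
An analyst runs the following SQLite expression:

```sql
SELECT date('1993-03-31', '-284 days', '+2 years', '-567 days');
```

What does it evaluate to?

Applying '-284 days' to 1993-03-31: counting 284 days back gives 1992-06-20.
Adding +2 years to 1992-06-20 gives 1994-06-20.
Applying '-567 days' to 1994-06-20: counting 567 days back gives 1992-11-30.

1992-11-30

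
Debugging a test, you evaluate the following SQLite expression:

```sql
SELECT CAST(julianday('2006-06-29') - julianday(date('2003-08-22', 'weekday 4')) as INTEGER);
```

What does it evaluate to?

1036

`weekday 4` advances to the next Thursday; 2003-08-22 is a Friday, so it moves forward to 2003-08-28.
3 days remain in August 2003 after the 28th (31 − 28).
Full months from September 2003 through May 2006 contribute their day counts.
Then 29 days into June 2006.
Total: 3 + 30 + 31 + 30 + 31 + 31 + 29 + 31 + 30 + 31 + 30 + 31 + 31 + 30 + 31 + 30 + 31 + 31 + 28 + 31 + 30 + 31 + 30 + 31 + 31 + 30 + 31 + 30 + 31 + 31 + 28 + 31 + 30 + 31 + 29 = 1036.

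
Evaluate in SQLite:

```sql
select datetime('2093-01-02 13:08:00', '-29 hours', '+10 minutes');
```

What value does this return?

2093-01-01 08:18:00

-29 hours from 2093-01-02 13:08:00 is 2093-01-01 08:08:00 (crosses midnight).
+10 minutes from 2093-01-01 08:08:00 is 2093-01-01 08:18:00.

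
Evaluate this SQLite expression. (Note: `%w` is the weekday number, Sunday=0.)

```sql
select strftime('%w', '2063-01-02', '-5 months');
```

First apply '-5 months': 2063-01-02 → 2062-08-02.
2062-08-02 is a Wednesday; with Sunday=0 that is 3.

3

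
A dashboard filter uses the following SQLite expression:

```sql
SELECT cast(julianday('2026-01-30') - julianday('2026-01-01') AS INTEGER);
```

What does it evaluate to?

Both dates are in January 2026: 30 − 1 = 29.

29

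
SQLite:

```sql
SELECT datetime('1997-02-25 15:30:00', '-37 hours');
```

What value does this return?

-37 hours from 1997-02-25 15:30:00 is 1997-02-24 02:30:00 (crosses midnight).

1997-02-24 02:30:00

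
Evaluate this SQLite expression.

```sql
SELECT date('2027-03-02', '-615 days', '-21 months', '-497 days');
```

Applying '-615 days' to 2027-03-02: counting 615 days back gives 2025-06-25.
Adding -21 months to 2025-06-25 gives 2023-09-25.
Applying '-497 days' to 2023-09-25: counting 497 days back gives 2022-05-16.

2022-05-16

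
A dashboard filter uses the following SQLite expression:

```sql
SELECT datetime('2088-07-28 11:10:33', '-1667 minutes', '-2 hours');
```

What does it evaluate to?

2088-07-27 05:23:33

1667 minutes = 27h 47m; -1667 minutes from 2088-07-28 11:10:33 is 2088-07-27 07:23:33 (crosses midnight).
-2 hours from 2088-07-27 07:23:33 is 2088-07-27 05:23:33.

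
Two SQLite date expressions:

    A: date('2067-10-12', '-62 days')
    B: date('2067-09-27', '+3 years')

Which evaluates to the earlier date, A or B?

A = 2067-08-11.
B = 2070-09-27.
A is earlier.

A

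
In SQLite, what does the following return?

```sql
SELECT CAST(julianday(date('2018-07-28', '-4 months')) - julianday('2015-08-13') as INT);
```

958

Adding -4 months to 2018-07-28 gives 2018-03-28.
18 days remain in August 2015 after the 13th (31 − 13).
Full months from September 2015 through February 2018 contribute their day counts.
Then 28 days into March 2018.
Total: 18 + 30 + 31 + 30 + 31 + 31 + 29 + 31 + 30 + 31 + 30 + 31 + 31 + 30 + 31 + 30 + 31 + 31 + 28 + 31 + 30 + 31 + 30 + 31 + 31 + 30 + 31 + 30 + 31 + 31 + 28 + 28 = 958.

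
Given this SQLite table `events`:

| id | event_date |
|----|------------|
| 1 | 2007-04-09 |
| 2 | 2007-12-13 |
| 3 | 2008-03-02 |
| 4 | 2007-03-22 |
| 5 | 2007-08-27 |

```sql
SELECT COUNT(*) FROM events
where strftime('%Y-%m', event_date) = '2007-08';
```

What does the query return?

Rows with year-month 2007-08: 2007-08-27 → 1.

1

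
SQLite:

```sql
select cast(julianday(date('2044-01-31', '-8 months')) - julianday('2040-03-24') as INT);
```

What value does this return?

1163

Adding -8 months to 2044-01-31 gives 2043-05-31.
7 days remain in March 2040 after the 24th (31 − 24).
Full months from April 2040 through April 2043 contribute their day counts.
Then 31 days into May 2043.
Total: 7 + 30 + 31 + 30 + 31 + 31 + 30 + 31 + 30 + 31 + 31 + 28 + 31 + 30 + 31 + 30 + 31 + 31 + 30 + 31 + 30 + 31 + 31 + 28 + 31 + 30 + 31 + 30 + 31 + 31 + 30 + 31 + 30 + 31 + 31 + 28 + 31 + 30 + 31 = 1163.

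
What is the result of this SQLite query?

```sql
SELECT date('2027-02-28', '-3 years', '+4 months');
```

Adding -3 years to 2027-02-28 gives 2024-02-28.
Adding +4 months to 2024-02-28 gives 2024-06-28.

2024-06-28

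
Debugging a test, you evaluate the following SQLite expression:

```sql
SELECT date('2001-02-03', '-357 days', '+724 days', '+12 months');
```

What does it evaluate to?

Applying '-357 days' to 2001-02-03: counting 357 days back gives 2000-02-12.
Applying '+724 days' to 2000-02-12: counting 724 days forward gives 2002-02-05.
Adding +12 months to 2002-02-05 gives 2003-02-05.

2003-02-05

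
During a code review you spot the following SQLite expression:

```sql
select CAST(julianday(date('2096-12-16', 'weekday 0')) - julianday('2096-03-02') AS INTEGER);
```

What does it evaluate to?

`weekday 0` advances to the next Sunday; 2096-12-16 is already a Sunday, so it stays at 2096-12-16.
29 days remain in March 2096 after the 2nd (31 − 2).
Full months from April 2096 through November 2096 contribute their day counts.
Then 16 days into December 2096.
Total: 29 + 30 + 31 + 30 + 31 + 31 + 30 + 31 + 30 + 16 = 289.

289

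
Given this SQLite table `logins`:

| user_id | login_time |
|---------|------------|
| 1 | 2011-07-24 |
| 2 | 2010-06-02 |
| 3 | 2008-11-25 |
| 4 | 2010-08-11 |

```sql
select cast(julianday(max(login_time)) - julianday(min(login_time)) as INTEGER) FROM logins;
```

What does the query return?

971

MIN = 2008-11-25, MAX = 2011-07-24.
5 days remain in November 2008 after the 25th (30 − 25).
Full months from December 2008 through June 2011 contribute their day counts.
Then 24 days into July 2011.
Total: 5 + 31 + 31 + 28 + 31 + 30 + 31 + 30 + 31 + 31 + 30 + 31 + 30 + 31 + 31 + 28 + 31 + 30 + 31 + 30 + 31 + 31 + 30 + 31 + 30 + 31 + 31 + 28 + 31 + 30 + 31 + 30 + 24 = 971.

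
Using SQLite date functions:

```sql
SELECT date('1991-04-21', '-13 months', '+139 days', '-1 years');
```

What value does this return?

1989-08-07

Adding -13 months to 1991-04-21 gives 1990-03-21.
Applying '+139 days' to 1990-03-21: counting 139 days forward gives 1990-08-07.
Adding -1 year to 1990-08-07 gives 1989-08-07.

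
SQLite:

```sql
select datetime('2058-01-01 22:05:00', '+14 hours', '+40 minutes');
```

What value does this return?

2058-01-02 12:45:00

+14 hours from 2058-01-01 22:05:00 is 2058-01-02 12:05:00 (crosses midnight).
+40 minutes from 2058-01-02 12:05:00 is 2058-01-02 12:45:00.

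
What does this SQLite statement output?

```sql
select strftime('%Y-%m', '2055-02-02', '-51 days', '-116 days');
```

First apply '-51 days', '-116 days': 2055-02-02 → 2054-08-19.
`%Y-%m` extracts the year-month: 2054-08.

2054-08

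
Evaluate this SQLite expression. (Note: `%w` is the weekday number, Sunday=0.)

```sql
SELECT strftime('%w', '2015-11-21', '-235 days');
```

2

First apply '-235 days': 2015-11-21 → 2015-03-31.
2015-03-31 is a Tuesday; with Sunday=0 that is 2.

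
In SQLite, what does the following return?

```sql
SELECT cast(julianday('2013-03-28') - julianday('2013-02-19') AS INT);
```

9 days remain in February 2013 after the 19th (28 − 19).
Then 28 days into March 2013.
Total: 9 + 28 = 37.

37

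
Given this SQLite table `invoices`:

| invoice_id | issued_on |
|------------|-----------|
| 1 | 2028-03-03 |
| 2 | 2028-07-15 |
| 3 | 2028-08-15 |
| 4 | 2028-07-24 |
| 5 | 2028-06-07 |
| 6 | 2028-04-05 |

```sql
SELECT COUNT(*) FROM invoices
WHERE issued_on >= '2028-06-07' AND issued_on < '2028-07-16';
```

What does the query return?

2

Rows in [2028-06-07, 2028-07-16): 2028-07-15, 2028-06-07 → 2 rows.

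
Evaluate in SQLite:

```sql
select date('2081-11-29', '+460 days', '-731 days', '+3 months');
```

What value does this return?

Applying '+460 days' to 2081-11-29: counting 460 days forward gives 2083-03-04.
Applying '-731 days' to 2083-03-04: counting 731 days back gives 2081-03-03.
Adding +3 months to 2081-03-03 gives 2081-06-03.

2081-06-03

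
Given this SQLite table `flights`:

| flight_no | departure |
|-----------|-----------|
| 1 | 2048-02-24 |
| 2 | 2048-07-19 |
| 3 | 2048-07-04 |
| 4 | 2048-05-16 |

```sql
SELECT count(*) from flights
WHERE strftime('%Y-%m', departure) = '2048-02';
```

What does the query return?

Rows with year-month 2048-02: 2048-02-24 → 1.

1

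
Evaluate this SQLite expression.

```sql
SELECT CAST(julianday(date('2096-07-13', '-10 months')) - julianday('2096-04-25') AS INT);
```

Adding -10 months to 2096-07-13 gives 2095-09-13.
17 days remain in September 2095 after the 13th (30 − 13).
Full months from October 2095 through March 2096 contribute their day counts.
Then 25 days into April 2096.
Total: 17 + 31 + 30 + 31 + 31 + 29 + 31 + 25 = 225.
The subtraction is earlier − later, so the result is −225 → -225.

-225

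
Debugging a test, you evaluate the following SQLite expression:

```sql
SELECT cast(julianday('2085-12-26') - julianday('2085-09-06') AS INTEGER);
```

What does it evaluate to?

111

24 days remain in September 2085 after the 6th (30 − 6).
October 2085: 31 days.
November 2085: 30 days.
Then 26 days into December 2085.
Total: 24 + 31 + 30 + 26 = 111.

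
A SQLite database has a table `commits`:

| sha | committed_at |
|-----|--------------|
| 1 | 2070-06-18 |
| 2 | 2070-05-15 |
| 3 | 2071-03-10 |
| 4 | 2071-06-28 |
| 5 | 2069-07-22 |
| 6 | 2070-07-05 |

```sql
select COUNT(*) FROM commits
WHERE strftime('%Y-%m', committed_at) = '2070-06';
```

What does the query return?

1

Rows with year-month 2070-06: 2070-06-18 → 1.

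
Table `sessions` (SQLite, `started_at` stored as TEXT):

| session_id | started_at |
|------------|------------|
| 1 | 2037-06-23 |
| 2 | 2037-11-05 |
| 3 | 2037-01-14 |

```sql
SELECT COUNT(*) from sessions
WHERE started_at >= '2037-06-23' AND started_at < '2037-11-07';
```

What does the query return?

Rows in [2037-06-23, 2037-11-07): 2037-06-23, 2037-11-05 → 2 rows.

2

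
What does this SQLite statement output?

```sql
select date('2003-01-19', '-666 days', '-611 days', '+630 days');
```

2001-04-12

Applying '-666 days' to 2003-01-19: counting 666 days back gives 2001-03-24.
Applying '-611 days' to 2001-03-24: counting 611 days back gives 1999-07-22.
Applying '+630 days' to 1999-07-22: counting 630 days forward gives 2001-04-12.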